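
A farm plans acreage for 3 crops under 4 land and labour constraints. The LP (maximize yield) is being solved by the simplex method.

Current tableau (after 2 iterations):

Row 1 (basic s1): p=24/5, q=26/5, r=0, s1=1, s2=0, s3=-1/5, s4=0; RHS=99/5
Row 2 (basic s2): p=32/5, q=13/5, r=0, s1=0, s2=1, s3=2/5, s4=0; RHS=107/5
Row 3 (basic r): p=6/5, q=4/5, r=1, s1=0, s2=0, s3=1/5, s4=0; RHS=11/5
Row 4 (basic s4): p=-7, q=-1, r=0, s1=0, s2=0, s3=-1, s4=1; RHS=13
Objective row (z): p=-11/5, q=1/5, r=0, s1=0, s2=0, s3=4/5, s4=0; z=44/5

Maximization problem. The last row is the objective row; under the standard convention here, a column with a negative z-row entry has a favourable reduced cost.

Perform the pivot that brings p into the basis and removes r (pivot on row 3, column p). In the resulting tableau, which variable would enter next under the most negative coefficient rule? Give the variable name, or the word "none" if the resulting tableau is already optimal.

Pivot element 6/5. New z-row = old z-row − (-11/5)·(row 3/(6/5)).
Updated z-row coefficients: p: 0, q: 5/3, r: 11/6, s1: 0, s2: 0, s3: 7/6, s4: 0.
No coefficient is strictly negative; the tableau after this pivot is optimal.

none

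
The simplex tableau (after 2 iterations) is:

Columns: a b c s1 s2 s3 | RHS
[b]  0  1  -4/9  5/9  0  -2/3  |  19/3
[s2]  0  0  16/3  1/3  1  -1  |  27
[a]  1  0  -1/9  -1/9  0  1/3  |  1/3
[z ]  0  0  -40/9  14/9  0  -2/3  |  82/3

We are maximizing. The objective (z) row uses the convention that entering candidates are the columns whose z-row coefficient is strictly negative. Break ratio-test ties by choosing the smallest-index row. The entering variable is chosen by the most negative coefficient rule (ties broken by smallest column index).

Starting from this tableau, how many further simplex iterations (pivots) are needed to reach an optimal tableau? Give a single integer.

2

pivot: c in, s2 out → z = 299/6
pivot: s3 in, a out → z = 812/15
No improving column remains; optimal.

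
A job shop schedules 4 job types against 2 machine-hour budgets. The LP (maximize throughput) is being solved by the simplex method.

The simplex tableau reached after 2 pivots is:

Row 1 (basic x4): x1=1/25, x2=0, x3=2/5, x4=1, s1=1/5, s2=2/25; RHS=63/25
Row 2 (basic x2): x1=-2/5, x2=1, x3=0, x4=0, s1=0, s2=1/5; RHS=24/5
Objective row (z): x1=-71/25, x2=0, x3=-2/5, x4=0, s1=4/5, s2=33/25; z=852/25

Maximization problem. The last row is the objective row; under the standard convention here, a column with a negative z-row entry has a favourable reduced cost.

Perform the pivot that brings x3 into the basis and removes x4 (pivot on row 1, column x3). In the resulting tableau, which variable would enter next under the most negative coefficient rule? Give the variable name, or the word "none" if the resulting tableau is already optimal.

x1

Pivot element 2/5. New z-row = old z-row − (-2/5)·(row 1/(2/5)).
Updated z-row coefficients: x1: -14/5, x2: 0, x3: 0, x4: 1, s1: 1, s2: 7/5.
The most negative is -14/5 in column x1, so x1 would enter next.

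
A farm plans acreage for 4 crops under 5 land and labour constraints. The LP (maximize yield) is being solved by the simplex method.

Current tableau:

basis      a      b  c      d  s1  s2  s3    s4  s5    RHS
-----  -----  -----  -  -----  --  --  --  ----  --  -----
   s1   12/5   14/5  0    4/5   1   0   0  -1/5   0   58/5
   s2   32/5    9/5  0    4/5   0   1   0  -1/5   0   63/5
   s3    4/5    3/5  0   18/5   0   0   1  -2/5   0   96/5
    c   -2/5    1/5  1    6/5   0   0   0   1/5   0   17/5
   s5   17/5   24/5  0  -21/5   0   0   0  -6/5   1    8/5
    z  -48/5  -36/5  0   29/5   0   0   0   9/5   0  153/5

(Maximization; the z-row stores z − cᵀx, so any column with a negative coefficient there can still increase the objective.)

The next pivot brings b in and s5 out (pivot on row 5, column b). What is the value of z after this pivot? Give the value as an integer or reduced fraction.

33

Minimum ratio for b: (8/5)/(24/5) = 1/3.
z changes by −(z-row coeff of b)·ratio = −(-36/5)·(1/3) = 12/5.
New z = 153/5 + (12/5) = 33.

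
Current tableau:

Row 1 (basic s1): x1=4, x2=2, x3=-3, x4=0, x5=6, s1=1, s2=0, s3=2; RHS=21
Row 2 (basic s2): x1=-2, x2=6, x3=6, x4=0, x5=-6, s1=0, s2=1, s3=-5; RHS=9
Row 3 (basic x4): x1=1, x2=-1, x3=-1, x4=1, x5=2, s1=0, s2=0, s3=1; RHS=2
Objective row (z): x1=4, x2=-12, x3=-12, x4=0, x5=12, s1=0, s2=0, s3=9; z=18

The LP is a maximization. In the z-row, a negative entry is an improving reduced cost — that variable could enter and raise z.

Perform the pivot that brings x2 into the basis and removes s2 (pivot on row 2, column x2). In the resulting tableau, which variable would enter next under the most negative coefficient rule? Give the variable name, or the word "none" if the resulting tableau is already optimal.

s3

Pivot element 6. New z-row = old z-row − (-12)·(row 2/6).
Updated z-row coefficients: x1: 0, x2: 0, x3: 0, x4: 0, x5: 0, s1: 0, s2: 2, s3: -1.
The most negative is -1 in column s3, so s3 would enter next.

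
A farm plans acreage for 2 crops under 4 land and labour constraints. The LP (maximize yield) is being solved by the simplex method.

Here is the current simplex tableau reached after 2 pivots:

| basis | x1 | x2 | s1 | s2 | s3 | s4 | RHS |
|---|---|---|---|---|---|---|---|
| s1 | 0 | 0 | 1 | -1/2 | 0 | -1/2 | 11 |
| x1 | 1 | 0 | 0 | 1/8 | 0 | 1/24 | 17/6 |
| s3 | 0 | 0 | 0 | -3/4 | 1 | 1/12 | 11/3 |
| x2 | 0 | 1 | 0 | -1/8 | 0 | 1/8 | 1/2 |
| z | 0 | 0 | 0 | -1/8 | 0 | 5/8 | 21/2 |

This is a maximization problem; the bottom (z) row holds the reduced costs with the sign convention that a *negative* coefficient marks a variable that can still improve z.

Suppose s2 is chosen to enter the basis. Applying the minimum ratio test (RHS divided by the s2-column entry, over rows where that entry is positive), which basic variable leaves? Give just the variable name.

Ratios: row 1 (s1): entry -1/2 ≤ 0, skip; row 2 (x1): (17/6)/(1/8) = 68/3; row 3 (s3): entry -3/4 ≤ 0, skip; row 4 (x2): entry -1/8 ≤ 0, skip.
Minimum ratio 68/3 is in the x1 row, so x1 leaves.

x1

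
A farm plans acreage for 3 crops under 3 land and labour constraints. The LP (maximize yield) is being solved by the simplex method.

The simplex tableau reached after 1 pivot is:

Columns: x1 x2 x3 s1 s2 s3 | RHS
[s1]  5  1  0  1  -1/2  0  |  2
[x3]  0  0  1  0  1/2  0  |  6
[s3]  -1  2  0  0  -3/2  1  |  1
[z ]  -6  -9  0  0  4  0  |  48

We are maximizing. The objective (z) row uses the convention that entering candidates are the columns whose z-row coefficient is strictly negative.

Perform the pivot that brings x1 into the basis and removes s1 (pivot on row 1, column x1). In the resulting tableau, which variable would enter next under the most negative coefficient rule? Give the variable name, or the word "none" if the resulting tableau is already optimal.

x2

Pivot element 5. New z-row = old z-row − (-6)·(row 1/5).
Updated z-row coefficients: x1: 0, x2: -39/5, x3: 0, s1: 6/5, s2: 17/5, s3: 0.
The most negative is -39/5 in column x2, so x2 would enter next.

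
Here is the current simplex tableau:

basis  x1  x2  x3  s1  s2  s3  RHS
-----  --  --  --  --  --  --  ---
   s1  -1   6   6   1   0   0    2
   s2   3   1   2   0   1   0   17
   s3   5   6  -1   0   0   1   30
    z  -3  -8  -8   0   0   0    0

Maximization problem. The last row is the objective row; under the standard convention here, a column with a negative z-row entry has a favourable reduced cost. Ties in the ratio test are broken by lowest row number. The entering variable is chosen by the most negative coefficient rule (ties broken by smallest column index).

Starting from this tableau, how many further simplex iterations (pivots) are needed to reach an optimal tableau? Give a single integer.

3

pivot: x2 in, s1 out → z = 8/3
pivot: x1 in, s3 out → z = 206/9
pivot: x3 in, s2 out → z = 324/13
No improving column remains; optimal.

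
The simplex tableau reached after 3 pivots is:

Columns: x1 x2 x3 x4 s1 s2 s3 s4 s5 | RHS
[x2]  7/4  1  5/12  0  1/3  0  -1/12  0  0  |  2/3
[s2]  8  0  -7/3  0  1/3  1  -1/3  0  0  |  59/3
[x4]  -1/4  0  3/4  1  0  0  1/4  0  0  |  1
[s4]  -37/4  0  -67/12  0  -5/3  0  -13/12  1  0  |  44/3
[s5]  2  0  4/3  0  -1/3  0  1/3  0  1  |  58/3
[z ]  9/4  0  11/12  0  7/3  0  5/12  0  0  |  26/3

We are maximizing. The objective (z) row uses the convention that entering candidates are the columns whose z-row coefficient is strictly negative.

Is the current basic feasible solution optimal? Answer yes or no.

yes

No objective-row coefficient is strictly negative, so no entering variable exists; the tableau is optimal.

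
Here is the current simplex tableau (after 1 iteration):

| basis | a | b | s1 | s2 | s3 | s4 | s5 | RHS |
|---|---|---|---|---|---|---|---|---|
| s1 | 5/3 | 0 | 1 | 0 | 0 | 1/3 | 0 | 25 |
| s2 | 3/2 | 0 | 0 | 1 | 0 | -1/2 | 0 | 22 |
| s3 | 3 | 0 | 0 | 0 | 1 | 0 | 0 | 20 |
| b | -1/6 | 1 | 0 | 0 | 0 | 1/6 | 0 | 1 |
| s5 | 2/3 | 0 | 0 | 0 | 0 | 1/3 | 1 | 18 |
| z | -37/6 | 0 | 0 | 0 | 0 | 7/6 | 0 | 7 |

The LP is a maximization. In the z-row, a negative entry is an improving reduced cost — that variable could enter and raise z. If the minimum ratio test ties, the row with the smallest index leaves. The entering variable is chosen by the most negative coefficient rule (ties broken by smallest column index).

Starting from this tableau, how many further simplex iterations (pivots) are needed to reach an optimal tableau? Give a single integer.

1

pivot: a in, s3 out → z = 433/9
No improving column remains; optimal.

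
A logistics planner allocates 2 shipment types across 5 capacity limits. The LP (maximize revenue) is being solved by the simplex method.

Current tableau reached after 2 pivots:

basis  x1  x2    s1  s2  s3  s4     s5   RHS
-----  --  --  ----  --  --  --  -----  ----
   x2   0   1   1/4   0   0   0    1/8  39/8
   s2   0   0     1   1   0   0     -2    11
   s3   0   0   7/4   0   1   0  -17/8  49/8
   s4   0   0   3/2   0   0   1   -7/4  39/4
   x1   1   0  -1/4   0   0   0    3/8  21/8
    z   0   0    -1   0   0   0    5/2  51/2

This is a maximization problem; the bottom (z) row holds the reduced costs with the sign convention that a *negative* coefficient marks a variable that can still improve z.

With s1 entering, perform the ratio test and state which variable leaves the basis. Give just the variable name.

s3

Ratios: row 1 (x2): (39/8)/(1/4) = 39/2; row 2 (s2): 11/1 = 11; row 3 (s3): (49/8)/(7/4) = 7/2; row 4 (s4): (39/4)/(3/2) = 13/2; row 5 (x1): entry -1/4 ≤ 0, skip.
Minimum ratio 7/2 is in the s3 row, so s3 leaves.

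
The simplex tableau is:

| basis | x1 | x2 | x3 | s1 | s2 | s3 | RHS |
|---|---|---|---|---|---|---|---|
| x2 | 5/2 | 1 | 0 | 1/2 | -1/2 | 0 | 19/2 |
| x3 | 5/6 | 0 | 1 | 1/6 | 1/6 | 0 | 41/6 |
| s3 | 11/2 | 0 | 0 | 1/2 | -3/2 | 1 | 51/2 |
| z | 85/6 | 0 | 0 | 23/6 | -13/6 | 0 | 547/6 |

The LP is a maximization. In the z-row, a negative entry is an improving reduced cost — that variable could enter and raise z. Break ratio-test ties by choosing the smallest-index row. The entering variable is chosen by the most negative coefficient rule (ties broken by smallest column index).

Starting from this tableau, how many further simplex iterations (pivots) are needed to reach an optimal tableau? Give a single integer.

pivot: s2 in, x3 out → z = 180
No improving column remains; optimal.

1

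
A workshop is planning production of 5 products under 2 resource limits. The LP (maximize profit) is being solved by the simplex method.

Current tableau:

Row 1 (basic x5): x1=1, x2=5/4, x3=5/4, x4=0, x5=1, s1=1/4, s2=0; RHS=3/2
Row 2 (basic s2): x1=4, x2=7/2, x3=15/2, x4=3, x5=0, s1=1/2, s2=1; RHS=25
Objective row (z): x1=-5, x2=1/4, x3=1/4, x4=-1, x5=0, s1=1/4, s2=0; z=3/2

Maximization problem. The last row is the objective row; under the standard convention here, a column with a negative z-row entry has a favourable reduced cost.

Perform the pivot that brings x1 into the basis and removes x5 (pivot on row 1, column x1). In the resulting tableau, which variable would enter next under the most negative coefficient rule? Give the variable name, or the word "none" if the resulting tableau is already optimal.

Pivot element 1. New z-row = old z-row − (-5)·(row 1/1).
Updated z-row coefficients: x1: 0, x2: 13/2, x3: 13/2, x4: -1, x5: 5, s1: 3/2, s2: 0.
The most negative is -1 in column x4, so x4 would enter next.

x4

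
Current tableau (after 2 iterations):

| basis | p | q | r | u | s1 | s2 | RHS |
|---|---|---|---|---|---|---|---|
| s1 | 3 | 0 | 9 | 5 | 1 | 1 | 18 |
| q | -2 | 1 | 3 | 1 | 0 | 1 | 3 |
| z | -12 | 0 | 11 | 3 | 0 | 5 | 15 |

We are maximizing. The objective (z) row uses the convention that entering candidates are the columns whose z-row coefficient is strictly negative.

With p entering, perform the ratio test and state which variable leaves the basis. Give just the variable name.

s1

Ratios: row 1 (s1): 18/3 = 6; row 2 (q): entry -2 ≤ 0, skip.
Minimum ratio 6 is in the s1 row, so s1 leaves.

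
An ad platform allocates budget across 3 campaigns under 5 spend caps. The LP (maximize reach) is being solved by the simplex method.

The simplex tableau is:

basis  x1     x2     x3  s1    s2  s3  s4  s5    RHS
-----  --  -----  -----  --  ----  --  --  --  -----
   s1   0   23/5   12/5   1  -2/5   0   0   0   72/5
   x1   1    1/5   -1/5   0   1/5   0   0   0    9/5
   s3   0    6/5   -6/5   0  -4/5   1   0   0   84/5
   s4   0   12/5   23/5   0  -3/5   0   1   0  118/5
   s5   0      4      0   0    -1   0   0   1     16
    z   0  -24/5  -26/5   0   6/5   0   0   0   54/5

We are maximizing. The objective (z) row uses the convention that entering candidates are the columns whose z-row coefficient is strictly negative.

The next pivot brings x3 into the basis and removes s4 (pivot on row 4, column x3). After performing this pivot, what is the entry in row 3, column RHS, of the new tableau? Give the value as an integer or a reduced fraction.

528/23

Pivot element is row 4, column x3: 23/5.
Normalize row 4: new (row 4, RHS) = (118/5)/(23/5) = 118/23.
row 3 ← row 3 − (-6/5)·(new row 4): 84/5 − (-6/5)·(118/23) = 528/23.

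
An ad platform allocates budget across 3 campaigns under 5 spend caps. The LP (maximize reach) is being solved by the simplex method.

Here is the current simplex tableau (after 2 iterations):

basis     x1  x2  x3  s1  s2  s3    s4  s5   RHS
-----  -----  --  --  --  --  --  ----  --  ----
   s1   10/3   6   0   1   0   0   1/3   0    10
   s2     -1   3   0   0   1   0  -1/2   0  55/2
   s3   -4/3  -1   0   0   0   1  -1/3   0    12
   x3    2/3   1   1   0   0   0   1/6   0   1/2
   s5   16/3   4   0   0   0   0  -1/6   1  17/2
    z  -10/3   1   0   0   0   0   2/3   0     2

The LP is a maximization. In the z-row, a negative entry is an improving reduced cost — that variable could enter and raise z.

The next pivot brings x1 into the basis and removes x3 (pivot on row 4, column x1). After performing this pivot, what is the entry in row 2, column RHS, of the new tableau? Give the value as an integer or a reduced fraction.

113/4

Pivot element is row 4, column x1: 2/3.
Normalize row 4: new (row 4, RHS) = (1/2)/(2/3) = 3/4.
row 2 ← row 2 − (-1)·(new row 4): 55/2 − (-1)·(3/4) = 113/4.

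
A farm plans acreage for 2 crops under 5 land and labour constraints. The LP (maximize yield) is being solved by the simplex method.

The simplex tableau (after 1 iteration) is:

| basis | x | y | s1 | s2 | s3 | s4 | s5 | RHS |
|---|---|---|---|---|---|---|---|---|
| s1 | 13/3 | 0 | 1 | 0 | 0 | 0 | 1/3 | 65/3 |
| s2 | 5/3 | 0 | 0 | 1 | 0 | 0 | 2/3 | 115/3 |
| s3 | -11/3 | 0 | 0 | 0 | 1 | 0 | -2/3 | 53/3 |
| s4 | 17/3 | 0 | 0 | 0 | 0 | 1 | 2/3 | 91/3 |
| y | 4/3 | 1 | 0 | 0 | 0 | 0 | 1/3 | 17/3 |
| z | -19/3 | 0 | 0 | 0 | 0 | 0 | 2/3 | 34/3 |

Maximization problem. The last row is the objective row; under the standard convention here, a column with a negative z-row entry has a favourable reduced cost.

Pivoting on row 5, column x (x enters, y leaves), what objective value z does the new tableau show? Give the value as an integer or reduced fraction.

Minimum ratio for x: (17/3)/(4/3) = 17/4.
z changes by −(z-row coeff of x)·ratio = −(-19/3)·(17/4) = 323/12.
New z = 34/3 + (323/12) = 153/4.

153/4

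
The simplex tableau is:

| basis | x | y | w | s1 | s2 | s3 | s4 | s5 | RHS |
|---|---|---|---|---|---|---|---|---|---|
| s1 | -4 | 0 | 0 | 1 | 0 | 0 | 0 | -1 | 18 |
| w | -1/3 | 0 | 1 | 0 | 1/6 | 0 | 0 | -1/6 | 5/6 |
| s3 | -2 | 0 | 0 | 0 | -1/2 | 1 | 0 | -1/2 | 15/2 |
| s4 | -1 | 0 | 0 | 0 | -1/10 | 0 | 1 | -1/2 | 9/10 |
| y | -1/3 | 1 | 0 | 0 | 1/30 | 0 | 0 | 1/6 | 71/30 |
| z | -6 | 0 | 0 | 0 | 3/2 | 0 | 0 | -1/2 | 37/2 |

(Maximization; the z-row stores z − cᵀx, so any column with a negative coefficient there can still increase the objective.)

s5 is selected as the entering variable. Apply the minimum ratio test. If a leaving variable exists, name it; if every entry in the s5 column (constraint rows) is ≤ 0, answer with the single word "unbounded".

Ratios: row 1 (s1): entry -1 ≤ 0, skip; row 2 (w): entry -1/6 ≤ 0, skip; row 3 (s3): entry -1/2 ≤ 0, skip; row 4 (s4): entry -1/2 ≤ 0, skip; row 5 (y): (71/30)/(1/6) = 71/5.
Minimum ratio is in the y row, so y leaves.

y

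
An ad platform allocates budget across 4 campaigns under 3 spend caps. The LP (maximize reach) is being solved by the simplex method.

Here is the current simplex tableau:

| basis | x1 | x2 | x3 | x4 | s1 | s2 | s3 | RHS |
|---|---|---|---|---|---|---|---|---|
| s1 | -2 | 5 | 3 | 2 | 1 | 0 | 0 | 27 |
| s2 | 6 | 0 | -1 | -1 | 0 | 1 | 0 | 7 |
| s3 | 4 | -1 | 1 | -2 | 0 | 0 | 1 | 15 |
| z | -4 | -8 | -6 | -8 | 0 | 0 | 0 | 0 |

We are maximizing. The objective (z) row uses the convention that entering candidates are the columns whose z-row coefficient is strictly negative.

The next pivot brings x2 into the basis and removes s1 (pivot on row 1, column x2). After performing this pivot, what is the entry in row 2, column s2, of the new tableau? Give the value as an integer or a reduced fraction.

1

Pivot element is row 1, column x2: 5.
Normalize row 1: new (row 1, s2) = 0/5 = 0.
row 2 ← row 2 − 0·(new row 1): 1 − 0·0 = 1.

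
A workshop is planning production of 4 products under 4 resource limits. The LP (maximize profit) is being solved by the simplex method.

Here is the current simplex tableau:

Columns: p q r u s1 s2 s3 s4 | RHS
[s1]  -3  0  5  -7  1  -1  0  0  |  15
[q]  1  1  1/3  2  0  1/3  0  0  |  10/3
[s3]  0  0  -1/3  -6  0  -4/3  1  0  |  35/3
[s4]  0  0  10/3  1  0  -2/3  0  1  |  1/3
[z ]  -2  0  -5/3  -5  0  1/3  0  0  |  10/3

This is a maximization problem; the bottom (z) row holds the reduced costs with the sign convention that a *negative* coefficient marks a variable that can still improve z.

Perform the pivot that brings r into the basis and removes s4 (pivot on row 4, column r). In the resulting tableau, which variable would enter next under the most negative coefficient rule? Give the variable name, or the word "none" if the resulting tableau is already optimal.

Pivot element 10/3. New z-row = old z-row − (-5/3)·(row 4/(10/3)).
Updated z-row coefficients: p: -2, q: 0, r: 0, u: -9/2, s1: 0, s2: 0, s3: 0, s4: 1/2.
The most negative is -9/2 in column u, so u would enter next.

u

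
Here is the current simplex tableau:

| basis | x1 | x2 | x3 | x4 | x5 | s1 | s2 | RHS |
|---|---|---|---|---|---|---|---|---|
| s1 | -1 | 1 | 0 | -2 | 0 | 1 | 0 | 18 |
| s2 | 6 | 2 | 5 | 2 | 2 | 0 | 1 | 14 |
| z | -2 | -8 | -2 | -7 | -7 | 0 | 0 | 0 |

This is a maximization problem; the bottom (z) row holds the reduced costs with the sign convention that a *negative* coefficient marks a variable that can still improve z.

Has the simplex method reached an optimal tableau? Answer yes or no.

no

Column x1 has objective-row coefficient -2, which is negative; an improving pivot exists, so not yet optimal.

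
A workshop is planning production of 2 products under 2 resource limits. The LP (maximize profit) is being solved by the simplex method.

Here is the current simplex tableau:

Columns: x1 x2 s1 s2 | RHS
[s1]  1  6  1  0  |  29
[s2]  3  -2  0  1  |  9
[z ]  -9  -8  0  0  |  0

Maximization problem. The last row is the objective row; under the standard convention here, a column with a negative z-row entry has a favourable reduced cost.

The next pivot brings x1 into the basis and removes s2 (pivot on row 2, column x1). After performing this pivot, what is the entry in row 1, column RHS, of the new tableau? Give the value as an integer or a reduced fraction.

26

Pivot element is row 2, column x1: 3.
Normalize row 2: new (row 2, RHS) = 9/3 = 3.
row 1 ← row 1 − 1·(new row 2): 29 − 1·3 = 26.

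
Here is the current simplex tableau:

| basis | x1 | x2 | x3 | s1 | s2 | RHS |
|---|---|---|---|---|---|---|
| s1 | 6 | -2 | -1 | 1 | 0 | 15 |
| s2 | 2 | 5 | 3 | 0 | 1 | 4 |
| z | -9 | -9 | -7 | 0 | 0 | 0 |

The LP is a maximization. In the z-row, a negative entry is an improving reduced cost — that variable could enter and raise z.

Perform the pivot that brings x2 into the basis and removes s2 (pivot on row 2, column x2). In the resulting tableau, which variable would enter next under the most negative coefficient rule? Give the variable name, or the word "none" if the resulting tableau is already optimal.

Pivot element 5. New z-row = old z-row − (-9)·(row 2/5).
Updated z-row coefficients: x1: -27/5, x2: 0, x3: -8/5, s1: 0, s2: 9/5.
The most negative is -27/5 in column x1, so x1 would enter next.

x1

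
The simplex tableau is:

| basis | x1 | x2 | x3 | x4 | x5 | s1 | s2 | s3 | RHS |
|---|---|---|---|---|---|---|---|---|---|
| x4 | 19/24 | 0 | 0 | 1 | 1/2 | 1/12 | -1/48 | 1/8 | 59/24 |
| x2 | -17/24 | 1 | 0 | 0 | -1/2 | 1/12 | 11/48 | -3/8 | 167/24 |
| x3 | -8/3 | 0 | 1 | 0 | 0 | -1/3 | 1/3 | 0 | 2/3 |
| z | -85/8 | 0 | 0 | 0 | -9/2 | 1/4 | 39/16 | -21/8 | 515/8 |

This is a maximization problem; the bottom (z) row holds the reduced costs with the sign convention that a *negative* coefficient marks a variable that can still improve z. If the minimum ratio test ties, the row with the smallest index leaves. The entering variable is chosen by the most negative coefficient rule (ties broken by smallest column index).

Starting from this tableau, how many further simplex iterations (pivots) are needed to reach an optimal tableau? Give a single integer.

2

pivot: x1 in, x4 out → z = 1850/19
pivot: s3 in, x1 out → z = 116
No improving column remains; optimal.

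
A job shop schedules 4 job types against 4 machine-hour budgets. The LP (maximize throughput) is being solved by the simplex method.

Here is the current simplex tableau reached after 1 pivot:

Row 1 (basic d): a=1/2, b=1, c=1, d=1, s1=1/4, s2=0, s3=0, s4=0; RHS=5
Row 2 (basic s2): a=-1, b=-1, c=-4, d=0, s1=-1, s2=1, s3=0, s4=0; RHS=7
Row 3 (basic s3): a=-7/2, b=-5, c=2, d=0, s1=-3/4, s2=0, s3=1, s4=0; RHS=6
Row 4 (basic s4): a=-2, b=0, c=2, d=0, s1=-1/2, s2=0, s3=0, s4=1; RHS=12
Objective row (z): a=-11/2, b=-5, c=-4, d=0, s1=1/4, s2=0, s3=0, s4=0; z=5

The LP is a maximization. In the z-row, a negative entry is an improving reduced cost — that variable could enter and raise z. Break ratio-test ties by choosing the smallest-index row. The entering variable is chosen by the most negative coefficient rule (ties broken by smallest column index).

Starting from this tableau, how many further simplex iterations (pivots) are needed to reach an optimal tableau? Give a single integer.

pivot: a in, d out → z = 60
No improving column remains; optimal.

1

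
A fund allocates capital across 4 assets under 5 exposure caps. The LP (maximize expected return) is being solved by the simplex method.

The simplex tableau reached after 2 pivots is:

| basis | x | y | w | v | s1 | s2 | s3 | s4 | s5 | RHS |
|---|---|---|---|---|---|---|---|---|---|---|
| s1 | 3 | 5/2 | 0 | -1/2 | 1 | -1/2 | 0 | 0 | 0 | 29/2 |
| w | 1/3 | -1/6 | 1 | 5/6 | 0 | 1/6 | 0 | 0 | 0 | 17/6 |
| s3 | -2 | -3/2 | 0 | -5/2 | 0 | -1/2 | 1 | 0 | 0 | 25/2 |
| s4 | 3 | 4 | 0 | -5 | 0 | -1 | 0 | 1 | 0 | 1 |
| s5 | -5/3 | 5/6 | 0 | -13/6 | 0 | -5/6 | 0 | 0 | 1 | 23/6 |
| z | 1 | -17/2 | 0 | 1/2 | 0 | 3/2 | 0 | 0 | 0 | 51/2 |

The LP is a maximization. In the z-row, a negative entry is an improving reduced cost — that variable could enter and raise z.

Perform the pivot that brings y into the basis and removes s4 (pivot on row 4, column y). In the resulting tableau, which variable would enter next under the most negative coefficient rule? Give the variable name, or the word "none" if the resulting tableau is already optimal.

Pivot element 4. New z-row = old z-row − (-17/2)·(row 4/4).
Updated z-row coefficients: x: 59/8, y: 0, w: 0, v: -81/8, s1: 0, s2: -5/8, s3: 0, s4: 17/8, s5: 0.
The most negative is -81/8 in column v, so v would enter next.

v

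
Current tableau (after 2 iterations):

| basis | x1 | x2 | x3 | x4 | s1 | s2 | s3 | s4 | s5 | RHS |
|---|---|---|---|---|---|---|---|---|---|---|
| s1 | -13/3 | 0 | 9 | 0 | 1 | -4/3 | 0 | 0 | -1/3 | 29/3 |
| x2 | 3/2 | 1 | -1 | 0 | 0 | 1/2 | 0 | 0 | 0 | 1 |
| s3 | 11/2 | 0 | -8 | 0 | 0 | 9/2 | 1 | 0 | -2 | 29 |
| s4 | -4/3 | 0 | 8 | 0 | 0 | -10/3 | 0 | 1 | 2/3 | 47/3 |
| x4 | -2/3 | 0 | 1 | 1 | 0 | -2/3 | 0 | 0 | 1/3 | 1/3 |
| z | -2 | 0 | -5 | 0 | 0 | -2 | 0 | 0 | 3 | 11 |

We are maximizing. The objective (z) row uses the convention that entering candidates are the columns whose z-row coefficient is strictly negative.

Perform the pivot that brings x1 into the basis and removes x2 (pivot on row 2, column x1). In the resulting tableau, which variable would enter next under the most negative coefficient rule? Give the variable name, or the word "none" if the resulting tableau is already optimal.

x3

Pivot element 3/2. New z-row = old z-row − (-2)·(row 2/(3/2)).
Updated z-row coefficients: x1: 0, x2: 4/3, x3: -19/3, x4: 0, s1: 0, s2: -4/3, s3: 0, s4: 0, s5: 3.
The most negative is -19/3 in column x3, so x3 would enter next.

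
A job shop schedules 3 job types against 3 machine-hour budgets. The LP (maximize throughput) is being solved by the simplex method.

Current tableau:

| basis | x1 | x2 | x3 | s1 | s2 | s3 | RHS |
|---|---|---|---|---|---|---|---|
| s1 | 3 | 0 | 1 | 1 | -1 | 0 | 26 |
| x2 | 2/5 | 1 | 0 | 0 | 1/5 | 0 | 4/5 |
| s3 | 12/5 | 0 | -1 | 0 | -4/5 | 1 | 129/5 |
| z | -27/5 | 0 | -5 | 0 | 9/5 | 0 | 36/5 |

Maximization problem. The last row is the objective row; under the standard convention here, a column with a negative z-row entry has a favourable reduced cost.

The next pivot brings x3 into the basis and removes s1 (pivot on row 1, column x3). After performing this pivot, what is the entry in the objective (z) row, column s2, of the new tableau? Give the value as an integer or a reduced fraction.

-16/5

Pivot element is row 1, column x3: 1.
Normalize row 1: new (row 1, s2) = (-1)/1 = -1.
z-row ← z-row − (-5)·(new row 1): 9/5 − (-5)·(-1) = -16/5.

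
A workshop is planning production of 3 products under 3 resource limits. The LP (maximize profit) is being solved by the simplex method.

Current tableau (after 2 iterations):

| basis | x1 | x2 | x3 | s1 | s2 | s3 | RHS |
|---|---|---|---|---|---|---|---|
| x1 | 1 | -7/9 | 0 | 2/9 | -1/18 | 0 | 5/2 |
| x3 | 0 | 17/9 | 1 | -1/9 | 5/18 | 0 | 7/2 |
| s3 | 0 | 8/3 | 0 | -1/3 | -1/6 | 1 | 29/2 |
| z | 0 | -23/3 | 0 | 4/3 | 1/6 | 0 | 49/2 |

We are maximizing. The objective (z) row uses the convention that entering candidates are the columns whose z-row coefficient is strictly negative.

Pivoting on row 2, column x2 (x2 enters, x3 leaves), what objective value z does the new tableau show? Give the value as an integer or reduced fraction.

658/17

Minimum ratio for x2: (7/2)/(17/9) = 63/34.
z changes by −(z-row coeff of x2)·ratio = −(-23/3)·(63/34) = 483/34.
New z = 49/2 + (483/34) = 658/17.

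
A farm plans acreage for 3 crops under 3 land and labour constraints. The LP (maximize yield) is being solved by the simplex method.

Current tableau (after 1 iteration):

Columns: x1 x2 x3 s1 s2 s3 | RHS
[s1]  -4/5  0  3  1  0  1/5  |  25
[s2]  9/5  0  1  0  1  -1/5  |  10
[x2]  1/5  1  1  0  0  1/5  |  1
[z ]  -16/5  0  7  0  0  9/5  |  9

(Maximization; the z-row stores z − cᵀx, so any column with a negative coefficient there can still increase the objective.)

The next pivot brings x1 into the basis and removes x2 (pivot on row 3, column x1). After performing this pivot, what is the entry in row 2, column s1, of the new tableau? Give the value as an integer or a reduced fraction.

Pivot element is row 3, column x1: 1/5.
Normalize row 3: new (row 3, s1) = 0/(1/5) = 0.
row 2 ← row 2 − (9/5)·(new row 3): 0 − (9/5)·0 = 0.

0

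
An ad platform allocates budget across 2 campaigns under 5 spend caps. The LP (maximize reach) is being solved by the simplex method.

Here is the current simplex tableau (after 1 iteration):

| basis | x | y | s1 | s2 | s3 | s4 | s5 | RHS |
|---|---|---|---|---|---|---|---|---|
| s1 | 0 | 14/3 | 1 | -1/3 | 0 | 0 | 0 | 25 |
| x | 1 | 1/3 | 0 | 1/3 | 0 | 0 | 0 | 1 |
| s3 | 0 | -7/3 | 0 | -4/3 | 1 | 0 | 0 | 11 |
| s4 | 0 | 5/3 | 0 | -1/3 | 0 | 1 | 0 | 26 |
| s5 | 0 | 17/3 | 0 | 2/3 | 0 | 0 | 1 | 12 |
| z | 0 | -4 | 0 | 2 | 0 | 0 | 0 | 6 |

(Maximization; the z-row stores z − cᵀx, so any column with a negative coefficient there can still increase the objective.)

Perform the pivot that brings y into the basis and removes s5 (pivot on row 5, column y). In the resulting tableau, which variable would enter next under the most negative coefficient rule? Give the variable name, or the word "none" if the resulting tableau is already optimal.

Pivot element 17/3. New z-row = old z-row − (-4)·(row 5/(17/3)).
Updated z-row coefficients: x: 0, y: 0, s1: 0, s2: 42/17, s3: 0, s4: 0, s5: 12/17.
No coefficient is strictly negative; the tableau after this pivot is optimal.

none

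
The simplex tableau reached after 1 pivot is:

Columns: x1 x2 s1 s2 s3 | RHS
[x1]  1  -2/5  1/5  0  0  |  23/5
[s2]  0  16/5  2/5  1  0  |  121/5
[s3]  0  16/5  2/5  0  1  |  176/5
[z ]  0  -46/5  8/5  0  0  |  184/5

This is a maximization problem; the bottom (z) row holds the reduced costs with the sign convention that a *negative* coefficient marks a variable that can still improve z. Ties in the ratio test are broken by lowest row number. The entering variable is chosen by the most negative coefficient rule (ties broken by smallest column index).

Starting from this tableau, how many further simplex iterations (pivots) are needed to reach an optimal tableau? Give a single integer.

pivot: x2 in, s2 out → z = 851/8
No improving column remains; optimal.

1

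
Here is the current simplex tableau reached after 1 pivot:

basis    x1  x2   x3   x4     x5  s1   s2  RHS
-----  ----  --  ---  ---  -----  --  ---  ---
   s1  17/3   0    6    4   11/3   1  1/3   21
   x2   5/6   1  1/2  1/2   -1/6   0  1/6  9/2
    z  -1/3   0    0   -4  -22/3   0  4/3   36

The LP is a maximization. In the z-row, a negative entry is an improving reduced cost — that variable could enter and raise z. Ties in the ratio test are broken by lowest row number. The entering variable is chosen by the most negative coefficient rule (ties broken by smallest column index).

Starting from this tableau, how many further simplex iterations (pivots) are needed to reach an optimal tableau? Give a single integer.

1

pivot: x5 in, s1 out → z = 78
No improving column remains; optimal.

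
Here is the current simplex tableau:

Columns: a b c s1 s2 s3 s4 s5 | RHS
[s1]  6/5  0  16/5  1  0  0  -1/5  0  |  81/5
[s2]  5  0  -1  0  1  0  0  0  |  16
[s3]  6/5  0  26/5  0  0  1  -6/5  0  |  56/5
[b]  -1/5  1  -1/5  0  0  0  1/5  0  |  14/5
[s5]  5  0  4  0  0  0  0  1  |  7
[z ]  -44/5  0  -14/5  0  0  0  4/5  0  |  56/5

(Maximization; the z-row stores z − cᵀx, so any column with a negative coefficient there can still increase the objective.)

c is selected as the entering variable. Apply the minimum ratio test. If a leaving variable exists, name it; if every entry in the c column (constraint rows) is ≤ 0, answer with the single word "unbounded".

Ratios: row 1 (s1): (81/5)/(16/5) = 81/16; row 2 (s2): entry -1 ≤ 0, skip; row 3 (s3): (56/5)/(26/5) = 28/13; row 4 (b): entry -1/5 ≤ 0, skip; row 5 (s5): 7/4 = 7/4.
Minimum ratio is in the s5 row, so s5 leaves.

s5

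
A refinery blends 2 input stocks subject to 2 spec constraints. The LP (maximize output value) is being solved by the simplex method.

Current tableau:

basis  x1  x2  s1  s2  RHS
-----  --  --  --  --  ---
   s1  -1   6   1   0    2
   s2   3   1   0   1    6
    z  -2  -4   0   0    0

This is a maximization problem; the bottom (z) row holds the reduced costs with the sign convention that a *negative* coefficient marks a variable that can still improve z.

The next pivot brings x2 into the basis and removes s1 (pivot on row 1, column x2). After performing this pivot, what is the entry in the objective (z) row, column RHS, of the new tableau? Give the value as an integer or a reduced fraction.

Pivot element is row 1, column x2: 6.
Normalize row 1: new (row 1, RHS) = 2/6 = 1/3.
z-row ← z-row − (-4)·(new row 1): 0 − (-4)·(1/3) = 4/3.

4/3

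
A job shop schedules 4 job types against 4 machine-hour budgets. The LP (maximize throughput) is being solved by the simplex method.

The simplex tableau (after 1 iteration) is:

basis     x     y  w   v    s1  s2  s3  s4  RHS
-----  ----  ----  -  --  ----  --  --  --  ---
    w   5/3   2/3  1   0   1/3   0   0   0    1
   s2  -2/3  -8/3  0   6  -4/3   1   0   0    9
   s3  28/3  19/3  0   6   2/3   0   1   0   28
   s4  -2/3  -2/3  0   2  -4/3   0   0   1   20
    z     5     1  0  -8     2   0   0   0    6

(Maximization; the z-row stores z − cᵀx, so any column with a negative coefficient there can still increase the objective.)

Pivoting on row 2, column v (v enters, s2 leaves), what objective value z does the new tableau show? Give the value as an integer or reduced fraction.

Minimum ratio for v: 9/6 = 3/2.
z changes by −(z-row coeff of v)·ratio = −(-8)·(3/2) = 12.
New z = 6 + 12 = 18.

18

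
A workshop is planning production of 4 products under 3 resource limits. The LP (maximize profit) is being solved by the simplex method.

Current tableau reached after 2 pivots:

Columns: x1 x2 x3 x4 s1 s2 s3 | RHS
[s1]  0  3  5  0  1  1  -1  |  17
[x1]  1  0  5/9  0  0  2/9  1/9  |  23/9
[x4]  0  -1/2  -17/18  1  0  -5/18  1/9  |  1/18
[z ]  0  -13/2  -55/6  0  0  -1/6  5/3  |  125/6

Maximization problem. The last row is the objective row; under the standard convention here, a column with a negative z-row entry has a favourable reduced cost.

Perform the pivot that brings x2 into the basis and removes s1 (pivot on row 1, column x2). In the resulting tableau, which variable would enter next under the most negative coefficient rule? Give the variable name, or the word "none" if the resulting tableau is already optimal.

s3

Pivot element 3. New z-row = old z-row − (-13/2)·(row 1/3).
Updated z-row coefficients: x1: 0, x2: 0, x3: 5/3, x4: 0, s1: 13/6, s2: 2, s3: -1/2.
The most negative is -1/2 in column s3, so s3 would enter next.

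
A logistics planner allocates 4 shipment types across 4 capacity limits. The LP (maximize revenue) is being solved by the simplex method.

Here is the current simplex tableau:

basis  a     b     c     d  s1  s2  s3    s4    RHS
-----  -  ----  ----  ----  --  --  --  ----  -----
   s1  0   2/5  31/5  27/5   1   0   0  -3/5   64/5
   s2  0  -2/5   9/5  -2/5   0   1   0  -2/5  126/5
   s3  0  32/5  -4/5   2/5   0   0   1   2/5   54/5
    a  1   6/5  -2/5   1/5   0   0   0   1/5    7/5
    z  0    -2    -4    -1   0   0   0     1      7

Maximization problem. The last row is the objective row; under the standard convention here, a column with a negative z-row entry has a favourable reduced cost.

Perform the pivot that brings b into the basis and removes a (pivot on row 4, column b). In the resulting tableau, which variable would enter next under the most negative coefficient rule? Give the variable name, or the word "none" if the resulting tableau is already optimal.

c

Pivot element 6/5. New z-row = old z-row − (-2)·(row 4/(6/5)).
Updated z-row coefficients: a: 5/3, b: 0, c: -14/3, d: -2/3, s1: 0, s2: 0, s3: 0, s4: 4/3.
The most negative is -14/3 in column c, so c would enter next.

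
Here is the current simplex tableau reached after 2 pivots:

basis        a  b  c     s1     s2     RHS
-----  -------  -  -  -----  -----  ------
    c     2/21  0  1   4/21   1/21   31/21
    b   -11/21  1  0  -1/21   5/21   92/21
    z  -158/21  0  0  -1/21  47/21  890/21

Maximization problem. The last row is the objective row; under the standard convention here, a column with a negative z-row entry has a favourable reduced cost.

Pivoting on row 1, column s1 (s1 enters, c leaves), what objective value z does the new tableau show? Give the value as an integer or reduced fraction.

Minimum ratio for s1: (31/21)/(4/21) = 31/4.
z changes by −(z-row coeff of s1)·ratio = −(-1/21)·(31/4) = 31/84.
New z = 890/21 + (31/84) = 171/4.

171/4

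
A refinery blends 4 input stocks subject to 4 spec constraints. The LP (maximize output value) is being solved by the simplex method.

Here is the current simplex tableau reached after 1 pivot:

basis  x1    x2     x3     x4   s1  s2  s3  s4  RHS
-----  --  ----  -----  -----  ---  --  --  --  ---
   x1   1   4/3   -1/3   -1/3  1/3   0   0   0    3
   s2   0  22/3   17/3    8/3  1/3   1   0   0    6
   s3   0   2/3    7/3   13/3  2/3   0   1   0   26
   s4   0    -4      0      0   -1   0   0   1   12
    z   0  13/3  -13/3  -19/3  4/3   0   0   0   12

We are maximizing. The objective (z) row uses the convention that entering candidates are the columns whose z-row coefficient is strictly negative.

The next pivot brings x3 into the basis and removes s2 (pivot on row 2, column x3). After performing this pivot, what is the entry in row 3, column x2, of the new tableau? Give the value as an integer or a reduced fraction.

Pivot element is row 2, column x3: 17/3.
Normalize row 2: new (row 2, x2) = (22/3)/(17/3) = 22/17.
row 3 ← row 3 − (7/3)·(new row 2): 2/3 − (7/3)·(22/17) = -40/17.

-40/17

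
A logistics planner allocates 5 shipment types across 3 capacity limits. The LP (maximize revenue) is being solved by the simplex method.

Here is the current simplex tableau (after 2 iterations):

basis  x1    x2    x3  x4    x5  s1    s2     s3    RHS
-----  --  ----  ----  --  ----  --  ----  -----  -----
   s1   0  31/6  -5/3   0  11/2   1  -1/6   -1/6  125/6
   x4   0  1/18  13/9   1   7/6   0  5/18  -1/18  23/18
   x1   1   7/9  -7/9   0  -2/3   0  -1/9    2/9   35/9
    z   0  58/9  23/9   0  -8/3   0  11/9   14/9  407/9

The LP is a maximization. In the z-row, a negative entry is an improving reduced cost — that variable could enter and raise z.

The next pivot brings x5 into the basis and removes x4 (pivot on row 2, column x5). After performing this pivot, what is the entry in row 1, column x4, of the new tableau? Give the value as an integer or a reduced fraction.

Pivot element is row 2, column x5: 7/6.
Normalize row 2: new (row 2, x4) = 1/(7/6) = 6/7.
row 1 ← row 1 − (11/2)·(new row 2): 0 − (11/2)·(6/7) = -33/7.

-33/7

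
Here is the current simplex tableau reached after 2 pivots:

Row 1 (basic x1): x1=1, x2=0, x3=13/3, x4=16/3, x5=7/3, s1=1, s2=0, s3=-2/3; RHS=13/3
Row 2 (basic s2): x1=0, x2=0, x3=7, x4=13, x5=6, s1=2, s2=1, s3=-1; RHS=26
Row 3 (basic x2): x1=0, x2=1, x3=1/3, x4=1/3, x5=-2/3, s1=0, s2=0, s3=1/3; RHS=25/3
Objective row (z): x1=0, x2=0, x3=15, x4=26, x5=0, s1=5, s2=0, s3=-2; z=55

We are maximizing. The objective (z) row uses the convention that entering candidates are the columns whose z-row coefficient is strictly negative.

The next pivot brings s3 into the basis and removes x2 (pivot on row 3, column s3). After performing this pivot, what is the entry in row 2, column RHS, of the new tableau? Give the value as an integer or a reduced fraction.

Pivot element is row 3, column s3: 1/3.
Normalize row 3: new (row 3, RHS) = (25/3)/(1/3) = 25.
row 2 ← row 2 − (-1)·(new row 3): 26 − (-1)·25 = 51.

51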